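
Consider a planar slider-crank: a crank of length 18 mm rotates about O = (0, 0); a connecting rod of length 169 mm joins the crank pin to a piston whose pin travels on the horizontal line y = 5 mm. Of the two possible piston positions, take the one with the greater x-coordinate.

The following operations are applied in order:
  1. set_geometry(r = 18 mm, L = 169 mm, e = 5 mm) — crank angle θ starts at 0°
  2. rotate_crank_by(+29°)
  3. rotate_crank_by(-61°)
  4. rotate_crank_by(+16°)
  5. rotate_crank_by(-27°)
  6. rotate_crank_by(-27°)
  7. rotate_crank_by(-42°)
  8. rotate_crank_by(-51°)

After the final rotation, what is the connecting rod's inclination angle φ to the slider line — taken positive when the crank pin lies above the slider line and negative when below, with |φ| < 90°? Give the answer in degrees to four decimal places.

-3.4815

set_geometry: r = 18 mm, L = 169 mm, e = 5 mm; θ ← 0°
rotate_crank_by(+29°): θ ← 0° +29° = 29°
rotate_crank_by(-61°): θ ← 29° -61° = -32°
rotate_crank_by(+16°): θ ← -32° +16° = -16°
rotate_crank_by(-27°): θ ← -16° -27° = -43°
rotate_crank_by(-27°): θ ← -43° -27° = -70°
rotate_crank_by(-42°): θ ← -70° -42° = -112°
rotate_crank_by(-51°): θ ← -112° -51° = -163°
crank pin P = (r cos θ, r sin θ) = (-17.213486, -5.262691)
h = r sin θ − e = -5.262691 − 5 = -10.262691
sin φ = h / L = -10.262691 / 169 = -0.06072598
φ = arcsin(-0.06072598) = -3.481484°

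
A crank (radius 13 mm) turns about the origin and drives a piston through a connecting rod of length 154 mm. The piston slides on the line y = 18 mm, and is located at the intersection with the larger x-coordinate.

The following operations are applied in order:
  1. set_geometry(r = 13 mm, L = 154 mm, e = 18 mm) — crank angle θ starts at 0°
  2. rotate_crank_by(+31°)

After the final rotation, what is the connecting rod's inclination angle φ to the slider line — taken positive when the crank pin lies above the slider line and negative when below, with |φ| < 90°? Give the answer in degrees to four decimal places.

-4.2096

set_geometry: r = 13 mm, L = 154 mm, e = 18 mm; θ ← 0°
rotate_crank_by(+31°): θ ← 0° +31° = 31°
crank pin P = (r cos θ, r sin θ) = (11.143175, 6.695495)
h = r sin θ − e = 6.695495 − 18 = -11.304505
sin φ = h / L = -11.304505 / 154 = -0.07340588
φ = arcsin(-0.07340588) = -4.209633°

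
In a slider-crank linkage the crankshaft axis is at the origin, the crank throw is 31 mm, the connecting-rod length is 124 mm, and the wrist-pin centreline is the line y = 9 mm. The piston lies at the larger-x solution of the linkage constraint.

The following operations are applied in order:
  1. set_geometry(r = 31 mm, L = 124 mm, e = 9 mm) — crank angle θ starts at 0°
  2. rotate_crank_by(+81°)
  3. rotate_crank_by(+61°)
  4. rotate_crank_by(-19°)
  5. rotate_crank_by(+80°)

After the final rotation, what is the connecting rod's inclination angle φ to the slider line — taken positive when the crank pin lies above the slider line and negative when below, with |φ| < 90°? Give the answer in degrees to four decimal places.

set_geometry: r = 31 mm, L = 124 mm, e = 9 mm; θ ← 0°
rotate_crank_by(+81°): θ ← 0° +81° = 81°
rotate_crank_by(+61°): θ ← 81° +61° = 142°
rotate_crank_by(-19°): θ ← 142° -19° = 123°
rotate_crank_by(+80°): θ ← 123° +80° = 203°
crank pin P = (r cos θ, r sin θ) = (-28.535650, -12.112665)
h = r sin θ − e = -12.112665 − 9 = -21.112665
sin φ = h / L = -21.112665 / 124 = -0.17026343
φ = arcsin(-0.17026343) = -9.803136°

-9.8031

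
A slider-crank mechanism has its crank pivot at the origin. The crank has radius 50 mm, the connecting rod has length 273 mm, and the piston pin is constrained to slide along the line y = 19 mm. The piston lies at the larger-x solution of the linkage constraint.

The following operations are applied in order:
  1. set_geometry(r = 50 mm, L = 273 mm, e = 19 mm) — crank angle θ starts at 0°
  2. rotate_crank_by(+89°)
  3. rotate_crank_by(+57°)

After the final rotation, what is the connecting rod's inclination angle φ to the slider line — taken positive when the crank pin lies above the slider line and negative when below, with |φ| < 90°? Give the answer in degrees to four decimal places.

set_geometry: r = 50 mm, L = 273 mm, e = 19 mm; θ ← 0°
rotate_crank_by(+89°): θ ← 0° +89° = 89°
rotate_crank_by(+57°): θ ← 89° +57° = 146°
crank pin P = (r cos θ, r sin θ) = (-41.451879, 27.959645)
h = r sin θ − e = 27.959645 − 19 = 8.959645
sin φ = h / L = 8.959645 / 273 = 0.03281921
φ = arcsin(0.03281921) = 1.880740°

1.8807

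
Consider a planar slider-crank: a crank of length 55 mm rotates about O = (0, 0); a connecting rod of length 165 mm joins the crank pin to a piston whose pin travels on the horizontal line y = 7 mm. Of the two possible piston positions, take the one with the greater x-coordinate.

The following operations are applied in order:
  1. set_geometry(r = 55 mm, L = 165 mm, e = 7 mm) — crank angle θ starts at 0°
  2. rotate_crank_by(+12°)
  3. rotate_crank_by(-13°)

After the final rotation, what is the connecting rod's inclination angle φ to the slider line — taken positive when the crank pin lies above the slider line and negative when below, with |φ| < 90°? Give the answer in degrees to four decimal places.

-2.7651

set_geometry: r = 55 mm, L = 165 mm, e = 7 mm; θ ← 0°
rotate_crank_by(+12°): θ ← 0° +12° = 12°
rotate_crank_by(-13°): θ ← 12° -13° = -1°
crank pin P = (r cos θ, r sin θ) = (54.991623, -0.959882)
h = r sin θ − e = -0.959882 − 7 = -7.959882
sin φ = h / L = -7.959882 / 165 = -0.04824171
φ = arcsin(-0.04824171) = -2.765120°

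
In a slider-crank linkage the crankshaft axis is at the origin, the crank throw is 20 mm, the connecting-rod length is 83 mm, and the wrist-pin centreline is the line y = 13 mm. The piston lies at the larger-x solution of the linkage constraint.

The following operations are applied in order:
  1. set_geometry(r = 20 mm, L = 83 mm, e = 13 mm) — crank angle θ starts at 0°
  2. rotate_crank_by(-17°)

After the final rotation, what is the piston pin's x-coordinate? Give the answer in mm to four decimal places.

99.9579

set_geometry: r = 20 mm, L = 83 mm, e = 13 mm; θ ← 0°
rotate_crank_by(-17°): θ ← 0° -17° = -17°
crank pin P = (r cos θ, r sin θ) = (19.126095, -5.847434)
h = r sin θ − e = -5.847434 − 13 = -18.847434
x = r cos θ + √(L² − h²) = 19.126095 + √(6889.0 − 355.2258) = 19.126095 + 80.831765 = 99.957860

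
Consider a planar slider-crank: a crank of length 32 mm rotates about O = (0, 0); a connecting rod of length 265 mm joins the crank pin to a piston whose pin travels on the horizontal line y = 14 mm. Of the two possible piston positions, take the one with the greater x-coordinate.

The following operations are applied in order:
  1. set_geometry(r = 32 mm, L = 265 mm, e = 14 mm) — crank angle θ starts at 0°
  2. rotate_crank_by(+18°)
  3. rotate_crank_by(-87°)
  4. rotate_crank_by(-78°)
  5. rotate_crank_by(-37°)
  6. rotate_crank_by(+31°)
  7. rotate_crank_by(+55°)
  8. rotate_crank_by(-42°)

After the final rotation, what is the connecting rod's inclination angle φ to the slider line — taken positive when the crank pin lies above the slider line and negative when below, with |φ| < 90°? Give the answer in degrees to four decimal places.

-7.4956

set_geometry: r = 32 mm, L = 265 mm, e = 14 mm; θ ← 0°
rotate_crank_by(+18°): θ ← 0° +18° = 18°
rotate_crank_by(-87°): θ ← 18° -87° = -69°
rotate_crank_by(-78°): θ ← -69° -78° = -147°
rotate_crank_by(-37°): θ ← -147° -37° = -184°
rotate_crank_by(+31°): θ ← -184° +31° = -153°
rotate_crank_by(+55°): θ ← -153° +55° = -98°
rotate_crank_by(-42°): θ ← -98° -42° = -140°
crank pin P = (r cos θ, r sin θ) = (-24.513422, -20.569204)
h = r sin θ − e = -20.569204 − 14 = -34.569204
sin φ = h / L = -34.569204 / 265 = -0.13044982
φ = arcsin(-0.13044982) = -7.495587°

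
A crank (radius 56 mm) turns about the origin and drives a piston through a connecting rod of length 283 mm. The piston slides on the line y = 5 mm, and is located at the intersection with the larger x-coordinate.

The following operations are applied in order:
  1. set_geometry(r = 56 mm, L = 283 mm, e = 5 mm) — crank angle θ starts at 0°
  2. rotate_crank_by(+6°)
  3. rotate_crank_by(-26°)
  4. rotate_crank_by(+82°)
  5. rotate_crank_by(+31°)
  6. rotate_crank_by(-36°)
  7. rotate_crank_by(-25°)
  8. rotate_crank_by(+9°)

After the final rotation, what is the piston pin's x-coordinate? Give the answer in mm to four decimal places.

set_geometry: r = 56 mm, L = 283 mm, e = 5 mm; θ ← 0°
rotate_crank_by(+6°): θ ← 0° +6° = 6°
rotate_crank_by(-26°): θ ← 6° -26° = -20°
rotate_crank_by(+82°): θ ← -20° +82° = 62°
rotate_crank_by(+31°): θ ← 62° +31° = 93°
rotate_crank_by(-36°): θ ← 93° -36° = 57°
rotate_crank_by(-25°): θ ← 57° -25° = 32°
rotate_crank_by(+9°): θ ← 32° +9° = 41°
crank pin P = (r cos θ, r sin θ) = (42.263736, 36.739306)
h = r sin θ − e = 36.739306 − 5 = 31.739306
x = r cos θ + √(L² − h²) = 42.263736 + √(80089.0 − 1007.3835) = 42.263736 + 281.214538 = 323.478275

323.4783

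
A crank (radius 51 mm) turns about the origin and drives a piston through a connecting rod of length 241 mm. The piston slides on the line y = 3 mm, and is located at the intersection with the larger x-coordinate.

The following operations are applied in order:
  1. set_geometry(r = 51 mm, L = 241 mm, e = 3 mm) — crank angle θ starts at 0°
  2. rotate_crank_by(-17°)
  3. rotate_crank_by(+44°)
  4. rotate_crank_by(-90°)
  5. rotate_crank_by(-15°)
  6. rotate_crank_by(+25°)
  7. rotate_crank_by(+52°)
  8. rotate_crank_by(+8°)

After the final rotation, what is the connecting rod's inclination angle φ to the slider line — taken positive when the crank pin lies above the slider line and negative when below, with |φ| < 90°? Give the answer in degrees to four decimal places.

0.7644

set_geometry: r = 51 mm, L = 241 mm, e = 3 mm; θ ← 0°
rotate_crank_by(-17°): θ ← 0° -17° = -17°
rotate_crank_by(+44°): θ ← -17° +44° = 27°
rotate_crank_by(-90°): θ ← 27° -90° = -63°
rotate_crank_by(-15°): θ ← -63° -15° = -78°
rotate_crank_by(+25°): θ ← -78° +25° = -53°
rotate_crank_by(+52°): θ ← -53° +52° = -1°
rotate_crank_by(+8°): θ ← -1° +8° = 7°
crank pin P = (r cos θ, r sin θ) = (50.619854, 6.215337)
h = r sin θ − e = 6.215337 − 3 = 3.215337
sin φ = h / L = 3.215337 / 241 = 0.01334165
φ = arcsin(0.01334165) = 0.764443°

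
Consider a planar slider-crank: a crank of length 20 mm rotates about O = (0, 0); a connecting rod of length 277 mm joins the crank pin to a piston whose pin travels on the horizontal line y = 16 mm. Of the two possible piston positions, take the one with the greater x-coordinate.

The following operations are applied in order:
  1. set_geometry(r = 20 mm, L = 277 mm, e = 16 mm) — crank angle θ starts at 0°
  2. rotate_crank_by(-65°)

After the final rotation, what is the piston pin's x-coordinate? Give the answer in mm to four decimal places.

set_geometry: r = 20 mm, L = 277 mm, e = 16 mm; θ ← 0°
rotate_crank_by(-65°): θ ← 0° -65° = -65°
crank pin P = (r cos θ, r sin θ) = (8.452365, -18.126156)
h = r sin θ − e = -18.126156 − 16 = -34.126156
x = r cos θ + √(L² − h²) = 8.452365 + √(76729.0 − 1164.5945) = 8.452365 + 274.889806 = 283.342171

283.3422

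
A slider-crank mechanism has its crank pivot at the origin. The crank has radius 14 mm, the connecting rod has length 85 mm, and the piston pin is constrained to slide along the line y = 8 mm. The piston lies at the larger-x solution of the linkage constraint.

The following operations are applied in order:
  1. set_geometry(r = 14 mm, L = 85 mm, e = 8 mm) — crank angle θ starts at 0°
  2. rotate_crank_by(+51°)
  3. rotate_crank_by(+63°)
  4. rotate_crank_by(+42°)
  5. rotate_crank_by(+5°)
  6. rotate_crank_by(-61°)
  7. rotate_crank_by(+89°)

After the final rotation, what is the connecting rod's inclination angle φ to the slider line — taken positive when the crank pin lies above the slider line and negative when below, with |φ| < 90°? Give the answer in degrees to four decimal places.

-6.8854

set_geometry: r = 14 mm, L = 85 mm, e = 8 mm; θ ← 0°
rotate_crank_by(+51°): θ ← 0° +51° = 51°
rotate_crank_by(+63°): θ ← 51° +63° = 114°
rotate_crank_by(+42°): θ ← 114° +42° = 156°
rotate_crank_by(+5°): θ ← 156° +5° = 161°
rotate_crank_by(-61°): θ ← 161° -61° = 100°
rotate_crank_by(+89°): θ ← 100° +89° = 189°
crank pin P = (r cos θ, r sin θ) = (-13.827637, -2.190083)
h = r sin θ − e = -2.190083 − 8 = -10.190083
sin φ = h / L = -10.190083 / 85 = -0.11988332
φ = arcsin(-0.11988332) = -6.885369°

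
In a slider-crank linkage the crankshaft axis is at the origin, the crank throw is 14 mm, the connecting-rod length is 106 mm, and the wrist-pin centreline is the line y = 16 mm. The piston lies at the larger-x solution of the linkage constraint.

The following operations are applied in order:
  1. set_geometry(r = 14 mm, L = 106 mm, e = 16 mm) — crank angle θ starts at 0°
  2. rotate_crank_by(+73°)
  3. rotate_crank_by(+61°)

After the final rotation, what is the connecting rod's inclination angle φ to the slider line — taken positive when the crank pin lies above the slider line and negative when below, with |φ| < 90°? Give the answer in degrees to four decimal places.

set_geometry: r = 14 mm, L = 106 mm, e = 16 mm; θ ← 0°
rotate_crank_by(+73°): θ ← 0° +73° = 73°
rotate_crank_by(+61°): θ ← 73° +61° = 134°
crank pin P = (r cos θ, r sin θ) = (-9.725217, 10.070757)
h = r sin θ − e = 10.070757 − 16 = -5.929243
sin φ = h / L = -5.929243 / 106 = -0.05593625
φ = arcsin(-0.05593625) = -3.206585°

-3.2066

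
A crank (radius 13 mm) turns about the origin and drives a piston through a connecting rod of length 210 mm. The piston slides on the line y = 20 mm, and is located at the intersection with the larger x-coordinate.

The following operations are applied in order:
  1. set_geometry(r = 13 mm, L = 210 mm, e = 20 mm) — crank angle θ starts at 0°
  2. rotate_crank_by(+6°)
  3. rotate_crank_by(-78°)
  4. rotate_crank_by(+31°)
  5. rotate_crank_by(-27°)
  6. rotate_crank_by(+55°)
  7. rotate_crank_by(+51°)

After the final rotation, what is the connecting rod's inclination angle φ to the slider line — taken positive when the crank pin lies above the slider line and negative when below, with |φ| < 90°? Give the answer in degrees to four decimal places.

-3.2748

set_geometry: r = 13 mm, L = 210 mm, e = 20 mm; θ ← 0°
rotate_crank_by(+6°): θ ← 0° +6° = 6°
rotate_crank_by(-78°): θ ← 6° -78° = -72°
rotate_crank_by(+31°): θ ← -72° +31° = -41°
rotate_crank_by(-27°): θ ← -41° -27° = -68°
rotate_crank_by(+55°): θ ← -68° +55° = -13°
rotate_crank_by(+51°): θ ← -13° +51° = 38°
crank pin P = (r cos θ, r sin θ) = (10.244140, 8.003599)
h = r sin θ − e = 8.003599 − 20 = -11.996401
sin φ = h / L = -11.996401 / 210 = -0.05712572
φ = arcsin(-0.05712572) = -3.274845°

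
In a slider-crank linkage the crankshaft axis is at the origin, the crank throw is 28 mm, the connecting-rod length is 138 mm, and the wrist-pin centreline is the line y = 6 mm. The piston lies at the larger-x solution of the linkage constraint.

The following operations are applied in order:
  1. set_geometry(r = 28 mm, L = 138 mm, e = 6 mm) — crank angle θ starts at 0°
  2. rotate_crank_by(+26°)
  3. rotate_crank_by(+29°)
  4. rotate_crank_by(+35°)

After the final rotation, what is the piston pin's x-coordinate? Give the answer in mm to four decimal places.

set_geometry: r = 28 mm, L = 138 mm, e = 6 mm; θ ← 0°
rotate_crank_by(+26°): θ ← 0° +26° = 26°
rotate_crank_by(+29°): θ ← 26° +29° = 55°
rotate_crank_by(+35°): θ ← 55° +35° = 90°
crank pin P = (r cos θ, r sin θ) = (0.000000, 28.000000)
h = r sin θ − e = 28.000000 − 6 = 22.000000
x = r cos θ + √(L² − h²) = 0.000000 + √(19044.0 − 484.0000) = 0.000000 + 136.235091 = 136.235091

136.2351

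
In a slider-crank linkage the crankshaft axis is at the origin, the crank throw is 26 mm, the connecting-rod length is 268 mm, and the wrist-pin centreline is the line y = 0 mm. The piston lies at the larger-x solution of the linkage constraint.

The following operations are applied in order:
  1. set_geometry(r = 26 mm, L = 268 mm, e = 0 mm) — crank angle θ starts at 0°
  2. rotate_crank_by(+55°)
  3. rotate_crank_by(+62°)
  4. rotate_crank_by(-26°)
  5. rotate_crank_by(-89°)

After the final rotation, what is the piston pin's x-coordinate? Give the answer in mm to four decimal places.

293.9826

set_geometry: r = 26 mm, L = 268 mm, e = 0 mm; θ ← 0°
rotate_crank_by(+55°): θ ← 0° +55° = 55°
rotate_crank_by(+62°): θ ← 55° +62° = 117°
rotate_crank_by(-26°): θ ← 117° -26° = 91°
rotate_crank_by(-89°): θ ← 91° -89° = 2°
crank pin P = (r cos θ, r sin θ) = (25.984162, 0.907387)
h = r sin θ − e = 0.907387 − 0 = 0.907387
x = r cos θ + √(L² − h²) = 25.984162 + √(71824.0 − 0.8234) = 25.984162 + 267.998464 = 293.982625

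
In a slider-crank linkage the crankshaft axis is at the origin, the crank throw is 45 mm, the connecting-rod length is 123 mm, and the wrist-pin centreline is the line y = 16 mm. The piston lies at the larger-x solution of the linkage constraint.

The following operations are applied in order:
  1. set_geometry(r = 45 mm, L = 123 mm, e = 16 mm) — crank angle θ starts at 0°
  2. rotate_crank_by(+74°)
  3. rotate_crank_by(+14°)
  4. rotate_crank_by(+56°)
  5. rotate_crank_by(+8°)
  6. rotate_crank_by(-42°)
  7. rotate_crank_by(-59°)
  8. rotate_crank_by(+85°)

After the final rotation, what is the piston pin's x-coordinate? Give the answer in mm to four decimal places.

89.6795

set_geometry: r = 45 mm, L = 123 mm, e = 16 mm; θ ← 0°
rotate_crank_by(+74°): θ ← 0° +74° = 74°
rotate_crank_by(+14°): θ ← 74° +14° = 88°
rotate_crank_by(+56°): θ ← 88° +56° = 144°
rotate_crank_by(+8°): θ ← 144° +8° = 152°
rotate_crank_by(-42°): θ ← 152° -42° = 110°
rotate_crank_by(-59°): θ ← 110° -59° = 51°
rotate_crank_by(+85°): θ ← 51° +85° = 136°
crank pin P = (r cos θ, r sin θ) = (-32.370291, 31.259627)
h = r sin θ − e = 31.259627 − 16 = 15.259627
x = r cos θ + √(L² − h²) = -32.370291 + √(15129.0 − 232.8562) = -32.370291 + 122.049759 = 89.679468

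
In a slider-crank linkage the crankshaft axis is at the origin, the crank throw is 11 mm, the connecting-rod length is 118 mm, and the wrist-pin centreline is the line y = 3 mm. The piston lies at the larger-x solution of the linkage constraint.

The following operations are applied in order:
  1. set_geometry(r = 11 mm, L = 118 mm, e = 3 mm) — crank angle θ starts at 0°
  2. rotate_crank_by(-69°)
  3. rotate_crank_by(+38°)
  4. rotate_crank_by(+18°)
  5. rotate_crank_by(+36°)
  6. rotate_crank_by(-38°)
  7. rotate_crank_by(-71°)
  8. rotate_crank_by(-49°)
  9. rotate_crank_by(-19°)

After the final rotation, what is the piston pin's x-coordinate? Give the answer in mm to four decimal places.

set_geometry: r = 11 mm, L = 118 mm, e = 3 mm; θ ← 0°
rotate_crank_by(-69°): θ ← 0° -69° = -69°
rotate_crank_by(+38°): θ ← -69° +38° = -31°
rotate_crank_by(+18°): θ ← -31° +18° = -13°
rotate_crank_by(+36°): θ ← -13° +36° = 23°
rotate_crank_by(-38°): θ ← 23° -38° = -15°
rotate_crank_by(-71°): θ ← -15° -71° = -86°
rotate_crank_by(-49°): θ ← -86° -49° = -135°
rotate_crank_by(-19°): θ ← -135° -19° = -154°
crank pin P = (r cos θ, r sin θ) = (-9.886735, -4.822083)
h = r sin θ − e = -4.822083 − 3 = -7.822083
x = r cos θ + √(L² − h²) = -9.886735 + √(13924.0 − 61.1850) = -9.886735 + 117.740456 = 107.853722

107.8537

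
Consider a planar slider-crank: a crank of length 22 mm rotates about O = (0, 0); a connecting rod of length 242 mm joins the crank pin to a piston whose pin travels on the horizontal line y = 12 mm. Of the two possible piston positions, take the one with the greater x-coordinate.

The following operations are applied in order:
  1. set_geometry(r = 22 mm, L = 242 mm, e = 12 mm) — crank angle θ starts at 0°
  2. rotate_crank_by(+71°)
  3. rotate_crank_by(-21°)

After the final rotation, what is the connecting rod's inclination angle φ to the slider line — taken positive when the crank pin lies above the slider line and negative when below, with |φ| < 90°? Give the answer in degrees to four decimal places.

1.1491

set_geometry: r = 22 mm, L = 242 mm, e = 12 mm; θ ← 0°
rotate_crank_by(+71°): θ ← 0° +71° = 71°
rotate_crank_by(-21°): θ ← 71° -21° = 50°
crank pin P = (r cos θ, r sin θ) = (14.141327, 16.852978)
h = r sin θ − e = 16.852978 − 12 = 4.852978
sin φ = h / L = 4.852978 / 242 = 0.02005363
φ = arcsin(0.02005363) = 1.149065°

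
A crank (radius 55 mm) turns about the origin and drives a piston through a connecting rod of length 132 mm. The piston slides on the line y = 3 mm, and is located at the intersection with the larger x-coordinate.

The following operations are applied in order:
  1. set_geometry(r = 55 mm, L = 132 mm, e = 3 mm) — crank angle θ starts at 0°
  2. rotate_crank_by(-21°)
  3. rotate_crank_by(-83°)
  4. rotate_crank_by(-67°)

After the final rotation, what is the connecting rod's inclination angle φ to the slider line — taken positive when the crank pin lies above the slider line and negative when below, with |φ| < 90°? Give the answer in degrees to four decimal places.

set_geometry: r = 55 mm, L = 132 mm, e = 3 mm; θ ← 0°
rotate_crank_by(-21°): θ ← 0° -21° = -21°
rotate_crank_by(-83°): θ ← -21° -83° = -104°
rotate_crank_by(-67°): θ ← -104° -67° = -171°
crank pin P = (r cos θ, r sin θ) = (-54.322859, -8.603896)
h = r sin θ − e = -8.603896 − 3 = -11.603896
sin φ = h / L = -11.603896 / 132 = -0.08790830
φ = arcsin(-0.08790830) = -5.043284°

-5.0433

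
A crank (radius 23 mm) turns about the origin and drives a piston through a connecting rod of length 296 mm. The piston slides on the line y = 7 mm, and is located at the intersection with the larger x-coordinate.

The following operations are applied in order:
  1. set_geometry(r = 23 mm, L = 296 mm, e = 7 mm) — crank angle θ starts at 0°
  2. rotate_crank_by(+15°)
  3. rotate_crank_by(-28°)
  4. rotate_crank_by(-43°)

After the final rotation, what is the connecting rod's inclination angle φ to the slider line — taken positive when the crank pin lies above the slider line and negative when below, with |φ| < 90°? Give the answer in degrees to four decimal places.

-5.0524

set_geometry: r = 23 mm, L = 296 mm, e = 7 mm; θ ← 0°
rotate_crank_by(+15°): θ ← 0° +15° = 15°
rotate_crank_by(-28°): θ ← 15° -28° = -13°
rotate_crank_by(-43°): θ ← -13° -43° = -56°
crank pin P = (r cos θ, r sin θ) = (12.861437, -19.067864)
h = r sin θ − e = -19.067864 − 7 = -26.067864
sin φ = h / L = -26.067864 / 296 = -0.08806711
φ = arcsin(-0.08806711) = -5.052419°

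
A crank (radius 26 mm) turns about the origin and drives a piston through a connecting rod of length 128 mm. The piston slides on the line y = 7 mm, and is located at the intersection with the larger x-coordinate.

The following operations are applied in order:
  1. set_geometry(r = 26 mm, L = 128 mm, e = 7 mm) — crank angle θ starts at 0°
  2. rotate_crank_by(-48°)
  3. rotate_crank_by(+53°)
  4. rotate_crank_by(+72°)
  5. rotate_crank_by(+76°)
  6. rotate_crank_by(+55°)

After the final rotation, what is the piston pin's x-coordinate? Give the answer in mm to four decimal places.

set_geometry: r = 26 mm, L = 128 mm, e = 7 mm; θ ← 0°
rotate_crank_by(-48°): θ ← 0° -48° = -48°
rotate_crank_by(+53°): θ ← -48° +53° = 5°
rotate_crank_by(+72°): θ ← 5° +72° = 77°
rotate_crank_by(+76°): θ ← 77° +76° = 153°
rotate_crank_by(+55°): θ ← 153° +55° = 208°
crank pin P = (r cos θ, r sin θ) = (-22.956637, -12.206261)
h = r sin θ − e = -12.206261 − 7 = -19.206261
x = r cos θ + √(L² − h²) = -22.956637 + √(16384.0 − 368.8804) = -22.956637 + 126.550858 = 103.594220

103.5942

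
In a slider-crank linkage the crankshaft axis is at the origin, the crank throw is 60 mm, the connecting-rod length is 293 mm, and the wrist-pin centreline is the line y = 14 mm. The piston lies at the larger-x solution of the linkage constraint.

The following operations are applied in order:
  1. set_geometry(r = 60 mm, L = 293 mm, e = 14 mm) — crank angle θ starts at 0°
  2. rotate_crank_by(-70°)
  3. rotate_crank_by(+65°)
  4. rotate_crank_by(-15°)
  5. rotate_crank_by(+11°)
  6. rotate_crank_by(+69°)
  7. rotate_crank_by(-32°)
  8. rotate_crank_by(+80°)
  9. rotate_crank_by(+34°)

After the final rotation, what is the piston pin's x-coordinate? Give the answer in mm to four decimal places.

244.8200

set_geometry: r = 60 mm, L = 293 mm, e = 14 mm; θ ← 0°
rotate_crank_by(-70°): θ ← 0° -70° = -70°
rotate_crank_by(+65°): θ ← -70° +65° = -5°
rotate_crank_by(-15°): θ ← -5° -15° = -20°
rotate_crank_by(+11°): θ ← -20° +11° = -9°
rotate_crank_by(+69°): θ ← -9° +69° = 60°
rotate_crank_by(-32°): θ ← 60° -32° = 28°
rotate_crank_by(+80°): θ ← 28° +80° = 108°
rotate_crank_by(+34°): θ ← 108° +34° = 142°
crank pin P = (r cos θ, r sin θ) = (-47.280645, 36.939689)
h = r sin θ − e = 36.939689 − 14 = 22.939689
x = r cos θ + √(L² − h²) = -47.280645 + √(85849.0 − 526.2293) = -47.280645 + 292.100617 = 244.819972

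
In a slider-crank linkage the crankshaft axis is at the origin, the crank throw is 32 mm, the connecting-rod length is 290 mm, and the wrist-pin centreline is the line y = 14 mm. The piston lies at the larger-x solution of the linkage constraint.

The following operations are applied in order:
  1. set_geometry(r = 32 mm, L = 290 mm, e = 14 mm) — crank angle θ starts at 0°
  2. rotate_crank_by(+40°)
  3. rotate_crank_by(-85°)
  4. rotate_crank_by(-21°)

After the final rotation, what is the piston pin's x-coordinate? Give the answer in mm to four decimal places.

set_geometry: r = 32 mm, L = 290 mm, e = 14 mm; θ ← 0°
rotate_crank_by(+40°): θ ← 0° +40° = 40°
rotate_crank_by(-85°): θ ← 40° -85° = -45°
rotate_crank_by(-21°): θ ← -45° -21° = -66°
crank pin P = (r cos θ, r sin θ) = (13.015573, -29.233455)
h = r sin θ − e = -29.233455 − 14 = -43.233455
x = r cos θ + √(L² − h²) = 13.015573 + √(84100.0 − 1869.1316) = 13.015573 + 286.759252 = 299.774824

299.7748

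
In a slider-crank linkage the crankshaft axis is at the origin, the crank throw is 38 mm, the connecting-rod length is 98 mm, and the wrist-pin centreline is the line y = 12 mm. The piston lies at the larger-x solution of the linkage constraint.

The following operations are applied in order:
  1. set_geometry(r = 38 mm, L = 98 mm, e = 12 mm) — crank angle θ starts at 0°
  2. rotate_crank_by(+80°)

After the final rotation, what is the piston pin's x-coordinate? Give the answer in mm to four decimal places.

101.2437

set_geometry: r = 38 mm, L = 98 mm, e = 12 mm; θ ← 0°
rotate_crank_by(+80°): θ ← 0° +80° = 80°
crank pin P = (r cos θ, r sin θ) = (6.598631, 37.422695)
h = r sin θ − e = 37.422695 − 12 = 25.422695
x = r cos θ + √(L² − h²) = 6.598631 + √(9604.0 − 646.3134) = 6.598631 + 94.645056 = 101.243687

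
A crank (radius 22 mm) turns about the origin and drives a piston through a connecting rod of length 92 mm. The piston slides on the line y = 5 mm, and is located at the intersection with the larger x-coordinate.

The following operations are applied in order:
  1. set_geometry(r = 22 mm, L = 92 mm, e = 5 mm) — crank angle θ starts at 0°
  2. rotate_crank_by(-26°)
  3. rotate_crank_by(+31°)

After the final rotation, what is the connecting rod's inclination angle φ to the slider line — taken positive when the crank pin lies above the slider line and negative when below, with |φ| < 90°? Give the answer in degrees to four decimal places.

set_geometry: r = 22 mm, L = 92 mm, e = 5 mm; θ ← 0°
rotate_crank_by(-26°): θ ← 0° -26° = -26°
rotate_crank_by(+31°): θ ← -26° +31° = 5°
crank pin P = (r cos θ, r sin θ) = (21.916283, 1.917426)
h = r sin θ − e = 1.917426 − 5 = -3.082574
sin φ = h / L = -3.082574 / 92 = -0.03350624
φ = arcsin(-0.03350624) = -1.920125°

-1.9201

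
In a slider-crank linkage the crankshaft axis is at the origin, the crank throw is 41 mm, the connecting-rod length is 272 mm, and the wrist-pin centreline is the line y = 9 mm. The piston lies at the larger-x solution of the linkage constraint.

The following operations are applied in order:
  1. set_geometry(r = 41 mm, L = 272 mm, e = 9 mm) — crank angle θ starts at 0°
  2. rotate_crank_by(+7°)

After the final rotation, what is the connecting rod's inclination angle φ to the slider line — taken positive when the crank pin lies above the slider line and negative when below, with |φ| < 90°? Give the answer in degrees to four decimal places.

set_geometry: r = 41 mm, L = 272 mm, e = 9 mm; θ ← 0°
rotate_crank_by(+7°): θ ← 0° +7° = 7°
crank pin P = (r cos θ, r sin θ) = (40.694392, 4.996643)
h = r sin θ − e = 4.996643 − 9 = -4.003357
sin φ = h / L = -4.003357 / 272 = -0.01471822
φ = arcsin(-0.01471822) = -0.843323°

-0.8433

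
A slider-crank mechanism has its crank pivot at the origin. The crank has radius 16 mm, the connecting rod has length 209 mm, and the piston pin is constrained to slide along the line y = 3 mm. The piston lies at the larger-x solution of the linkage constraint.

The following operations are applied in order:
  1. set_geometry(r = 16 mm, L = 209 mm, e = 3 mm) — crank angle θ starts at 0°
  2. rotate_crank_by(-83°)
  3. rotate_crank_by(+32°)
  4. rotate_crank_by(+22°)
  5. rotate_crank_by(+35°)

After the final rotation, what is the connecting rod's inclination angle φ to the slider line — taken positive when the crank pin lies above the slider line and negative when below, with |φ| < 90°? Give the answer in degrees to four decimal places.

-0.3639

set_geometry: r = 16 mm, L = 209 mm, e = 3 mm; θ ← 0°
rotate_crank_by(-83°): θ ← 0° -83° = -83°
rotate_crank_by(+32°): θ ← -83° +32° = -51°
rotate_crank_by(+22°): θ ← -51° +22° = -29°
rotate_crank_by(+35°): θ ← -29° +35° = 6°
crank pin P = (r cos θ, r sin θ) = (15.912350, 1.672455)
h = r sin θ − e = 1.672455 − 3 = -1.327545
sin φ = h / L = -1.327545 / 209 = -0.00635189
φ = arcsin(-0.00635189) = -0.363939°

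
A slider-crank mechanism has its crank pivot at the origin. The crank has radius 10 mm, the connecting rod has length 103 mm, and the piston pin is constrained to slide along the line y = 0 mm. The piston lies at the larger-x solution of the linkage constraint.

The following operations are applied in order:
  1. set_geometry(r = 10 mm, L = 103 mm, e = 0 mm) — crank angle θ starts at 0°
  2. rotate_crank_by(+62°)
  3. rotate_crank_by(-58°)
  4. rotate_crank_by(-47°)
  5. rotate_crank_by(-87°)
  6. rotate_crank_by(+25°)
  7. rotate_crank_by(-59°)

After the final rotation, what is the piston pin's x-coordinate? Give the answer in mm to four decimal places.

set_geometry: r = 10 mm, L = 103 mm, e = 0 mm; θ ← 0°
rotate_crank_by(+62°): θ ← 0° +62° = 62°
rotate_crank_by(-58°): θ ← 62° -58° = 4°
rotate_crank_by(-47°): θ ← 4° -47° = -43°
rotate_crank_by(-87°): θ ← -43° -87° = -130°
rotate_crank_by(+25°): θ ← -130° +25° = -105°
rotate_crank_by(-59°): θ ← -105° -59° = -164°
crank pin P = (r cos θ, r sin θ) = (-9.612617, -2.756374)
h = r sin θ − e = -2.756374 − 0 = -2.756374
x = r cos θ + √(L² − h²) = -9.612617 + √(10609.0 − 7.5976) = -9.612617 + 102.963112 = 93.350495

93.3505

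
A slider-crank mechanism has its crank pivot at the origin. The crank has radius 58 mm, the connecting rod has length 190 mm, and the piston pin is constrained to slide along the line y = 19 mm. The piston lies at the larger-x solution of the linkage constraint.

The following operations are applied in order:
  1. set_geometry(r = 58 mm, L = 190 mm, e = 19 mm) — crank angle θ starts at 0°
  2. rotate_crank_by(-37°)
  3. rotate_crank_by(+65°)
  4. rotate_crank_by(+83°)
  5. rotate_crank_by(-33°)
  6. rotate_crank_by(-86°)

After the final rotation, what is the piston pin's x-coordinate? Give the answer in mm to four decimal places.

set_geometry: r = 58 mm, L = 190 mm, e = 19 mm; θ ← 0°
rotate_crank_by(-37°): θ ← 0° -37° = -37°
rotate_crank_by(+65°): θ ← -37° +65° = 28°
rotate_crank_by(+83°): θ ← 28° +83° = 111°
rotate_crank_by(-33°): θ ← 111° -33° = 78°
rotate_crank_by(-86°): θ ← 78° -86° = -8°
crank pin P = (r cos θ, r sin θ) = (57.435548, -8.072040)
h = r sin θ − e = -8.072040 − 19 = -27.072040
x = r cos θ + √(L² − h²) = 57.435548 + √(36100.0 − 732.8953) = 57.435548 + 188.061439 = 245.496987

245.4970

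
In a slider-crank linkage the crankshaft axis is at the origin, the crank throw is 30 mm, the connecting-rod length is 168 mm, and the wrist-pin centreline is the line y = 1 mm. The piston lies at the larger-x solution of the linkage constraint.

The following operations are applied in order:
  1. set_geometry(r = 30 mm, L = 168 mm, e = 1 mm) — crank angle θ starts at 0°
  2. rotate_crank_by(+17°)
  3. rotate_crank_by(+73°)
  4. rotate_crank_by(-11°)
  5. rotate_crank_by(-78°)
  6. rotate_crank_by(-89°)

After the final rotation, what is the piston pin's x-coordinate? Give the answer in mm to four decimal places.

166.1655

set_geometry: r = 30 mm, L = 168 mm, e = 1 mm; θ ← 0°
rotate_crank_by(+17°): θ ← 0° +17° = 17°
rotate_crank_by(+73°): θ ← 17° +73° = 90°
rotate_crank_by(-11°): θ ← 90° -11° = 79°
rotate_crank_by(-78°): θ ← 79° -78° = 1°
rotate_crank_by(-89°): θ ← 1° -89° = -88°
crank pin P = (r cos θ, r sin θ) = (1.046985, -29.981725)
h = r sin θ − e = -29.981725 − 1 = -30.981725
x = r cos θ + √(L² − h²) = 1.046985 + √(28224.0 − 959.8673) = 1.046985 + 165.118541 = 166.165526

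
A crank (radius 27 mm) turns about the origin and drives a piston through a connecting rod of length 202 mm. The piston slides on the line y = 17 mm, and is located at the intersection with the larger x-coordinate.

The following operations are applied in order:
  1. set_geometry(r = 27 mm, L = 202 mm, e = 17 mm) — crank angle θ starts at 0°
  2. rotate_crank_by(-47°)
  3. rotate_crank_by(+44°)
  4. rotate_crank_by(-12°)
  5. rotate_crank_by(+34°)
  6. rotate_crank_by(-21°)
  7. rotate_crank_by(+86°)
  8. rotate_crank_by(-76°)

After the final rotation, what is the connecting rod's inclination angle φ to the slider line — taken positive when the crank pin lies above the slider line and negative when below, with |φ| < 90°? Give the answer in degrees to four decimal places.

set_geometry: r = 27 mm, L = 202 mm, e = 17 mm; θ ← 0°
rotate_crank_by(-47°): θ ← 0° -47° = -47°
rotate_crank_by(+44°): θ ← -47° +44° = -3°
rotate_crank_by(-12°): θ ← -3° -12° = -15°
rotate_crank_by(+34°): θ ← -15° +34° = 19°
rotate_crank_by(-21°): θ ← 19° -21° = -2°
rotate_crank_by(+86°): θ ← -2° +86° = 84°
rotate_crank_by(-76°): θ ← 84° -76° = 8°
crank pin P = (r cos θ, r sin θ) = (26.737238, 3.757674)
h = r sin θ − e = 3.757674 − 17 = -13.242326
sin φ = h / L = -13.242326 / 202 = -0.06555607
φ = arcsin(-0.06555607) = -3.758782°

-3.7588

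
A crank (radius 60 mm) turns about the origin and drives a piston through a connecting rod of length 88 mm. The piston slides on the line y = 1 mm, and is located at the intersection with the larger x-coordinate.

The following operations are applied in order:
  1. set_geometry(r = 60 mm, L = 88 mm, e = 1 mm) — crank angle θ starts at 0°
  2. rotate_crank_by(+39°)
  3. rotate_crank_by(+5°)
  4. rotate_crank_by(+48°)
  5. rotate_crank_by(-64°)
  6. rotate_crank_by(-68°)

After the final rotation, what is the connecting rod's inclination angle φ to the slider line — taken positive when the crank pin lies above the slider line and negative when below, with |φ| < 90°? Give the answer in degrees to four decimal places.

-26.7198

set_geometry: r = 60 mm, L = 88 mm, e = 1 mm; θ ← 0°
rotate_crank_by(+39°): θ ← 0° +39° = 39°
rotate_crank_by(+5°): θ ← 39° +5° = 44°
rotate_crank_by(+48°): θ ← 44° +48° = 92°
rotate_crank_by(-64°): θ ← 92° -64° = 28°
rotate_crank_by(-68°): θ ← 28° -68° = -40°
crank pin P = (r cos θ, r sin θ) = (45.962667, -38.567257)
h = r sin θ − e = -38.567257 − 1 = -39.567257
sin φ = h / L = -39.567257 / 88 = -0.44962792
φ = arcsin(-0.44962792) = -26.719814°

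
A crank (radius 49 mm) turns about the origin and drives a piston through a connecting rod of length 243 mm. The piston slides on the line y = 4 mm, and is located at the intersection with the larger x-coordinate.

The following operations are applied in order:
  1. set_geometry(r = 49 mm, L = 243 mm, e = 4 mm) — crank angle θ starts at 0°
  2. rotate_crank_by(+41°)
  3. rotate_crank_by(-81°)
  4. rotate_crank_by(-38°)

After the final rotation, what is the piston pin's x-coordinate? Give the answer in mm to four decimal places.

247.5742

set_geometry: r = 49 mm, L = 243 mm, e = 4 mm; θ ← 0°
rotate_crank_by(+41°): θ ← 0° +41° = 41°
rotate_crank_by(-81°): θ ← 41° -81° = -40°
rotate_crank_by(-38°): θ ← -40° -38° = -78°
crank pin P = (r cos θ, r sin θ) = (10.187673, -47.929232)
h = r sin θ − e = -47.929232 − 4 = -51.929232
x = r cos θ + √(L² − h²) = 10.187673 + √(59049.0 − 2696.6452) = 10.187673 + 237.386509 = 247.574182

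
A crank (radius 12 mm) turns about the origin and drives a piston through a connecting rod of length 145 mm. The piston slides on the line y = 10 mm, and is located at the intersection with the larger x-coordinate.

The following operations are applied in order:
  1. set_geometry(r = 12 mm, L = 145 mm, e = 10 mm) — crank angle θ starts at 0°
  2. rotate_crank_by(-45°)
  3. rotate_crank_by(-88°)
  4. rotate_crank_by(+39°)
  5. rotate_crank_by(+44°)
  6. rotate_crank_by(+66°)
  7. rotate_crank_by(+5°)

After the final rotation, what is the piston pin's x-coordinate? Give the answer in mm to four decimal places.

156.0909

set_geometry: r = 12 mm, L = 145 mm, e = 10 mm; θ ← 0°
rotate_crank_by(-45°): θ ← 0° -45° = -45°
rotate_crank_by(-88°): θ ← -45° -88° = -133°
rotate_crank_by(+39°): θ ← -133° +39° = -94°
rotate_crank_by(+44°): θ ← -94° +44° = -50°
rotate_crank_by(+66°): θ ← -50° +66° = 16°
rotate_crank_by(+5°): θ ← 16° +5° = 21°
crank pin P = (r cos θ, r sin θ) = (11.202965, 4.300415)
h = r sin θ − e = 4.300415 − 10 = -5.699585
x = r cos θ + √(L² − h²) = 11.202965 + √(21025.0 − 32.4853) = 11.202965 + 144.887939 = 156.090904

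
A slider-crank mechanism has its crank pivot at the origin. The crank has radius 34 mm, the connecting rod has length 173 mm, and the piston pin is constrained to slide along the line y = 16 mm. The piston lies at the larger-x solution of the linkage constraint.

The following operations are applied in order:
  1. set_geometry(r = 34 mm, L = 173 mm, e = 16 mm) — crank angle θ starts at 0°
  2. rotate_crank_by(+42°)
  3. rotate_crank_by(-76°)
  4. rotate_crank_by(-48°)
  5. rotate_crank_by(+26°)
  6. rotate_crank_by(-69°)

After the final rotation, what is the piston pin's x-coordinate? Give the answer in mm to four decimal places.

set_geometry: r = 34 mm, L = 173 mm, e = 16 mm; θ ← 0°
rotate_crank_by(+42°): θ ← 0° +42° = 42°
rotate_crank_by(-76°): θ ← 42° -76° = -34°
rotate_crank_by(-48°): θ ← -34° -48° = -82°
rotate_crank_by(+26°): θ ← -82° +26° = -56°
rotate_crank_by(-69°): θ ← -56° -69° = -125°
crank pin P = (r cos θ, r sin θ) = (-19.501599, -27.851170)
h = r sin θ − e = -27.851170 − 16 = -43.851170
x = r cos θ + √(L² − h²) = -19.501599 + √(29929.0 − 1922.9251) = -19.501599 + 167.350157 = 147.848558

147.8486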